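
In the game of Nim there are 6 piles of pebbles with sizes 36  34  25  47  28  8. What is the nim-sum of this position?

36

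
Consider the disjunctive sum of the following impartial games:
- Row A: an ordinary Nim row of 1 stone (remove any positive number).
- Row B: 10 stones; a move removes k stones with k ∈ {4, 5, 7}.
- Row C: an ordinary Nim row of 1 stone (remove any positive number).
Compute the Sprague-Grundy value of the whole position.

Row A is a plain Nim row of size 1, so its Grundy value is 1.
For row B, compute g(0), g(1), … with moves {4, 5, 7}:
g(0) = mex{} = 0
g(1) = mex{} = 0
g(2) = mex{} = 0
g(3) = mex{} = 0
g(4) = mex{0} = 1
g(5) = mex{0} = 1
g(6) = mex{0} = 1
g(7) = mex{0} = 1
g(8) = mex{0,1} = 2
g(9) = mex{0,1} = 2
g(10) = mex{0,1} = 2
So g(10) = 2.
Row C is a plain Nim row of size 1, so its Grundy value is 1.
The value of a disjunctive sum is the nim-sum of the parts.
Combined value = 1 XOR 2 XOR 1 = 2.

2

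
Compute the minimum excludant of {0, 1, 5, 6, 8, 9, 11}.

The values 0, 1 are all present; 2 is the first non-negative integer missing from the set.

2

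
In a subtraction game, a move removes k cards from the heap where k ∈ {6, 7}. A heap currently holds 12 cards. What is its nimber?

2

Compute g(0), g(1), … for moves {6, 7}:
k:     0  1  2  3  4  5  6  7  8  9 10 11 12
g(k):  0  0  0  0  0  0  1  1  1  1  1  1  2
So g(12) = 2.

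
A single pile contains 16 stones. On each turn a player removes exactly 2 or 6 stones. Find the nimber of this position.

0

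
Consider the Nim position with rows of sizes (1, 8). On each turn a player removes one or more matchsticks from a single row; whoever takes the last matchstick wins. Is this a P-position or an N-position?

Compute the nim-sum pairwise:
1 ^ 8 = 9
The nim-sum is 9 ≠ 0, so this is an N-position: the player to move can win.

N-position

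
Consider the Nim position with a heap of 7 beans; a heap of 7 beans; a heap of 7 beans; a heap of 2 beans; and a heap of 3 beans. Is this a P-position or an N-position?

N-position

Nim-sum: 7 ⊕ 7 ⊕ 7 ⊕ 2 ⊕ 3 = 6.
The nim-sum is 6 ≠ 0, so this is an N-position: the player to move can win.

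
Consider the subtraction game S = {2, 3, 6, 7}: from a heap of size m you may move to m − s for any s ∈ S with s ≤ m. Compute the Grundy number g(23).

0

Build the Grundy sequence with g(k) = mex{g(k−s) : s ∈ {2, 3, 6, 7}, s ≤ k}:
k:     0  1  2  3  4  5  6  7  8  9 10 11 12 13 14 15 16 17 18 19 20 21 22 23
g(k):  0  0  1  1  2  0  3  1  2  0  0  1  1  2  0  3  1  2  0  0  1  1  2  0
So g(23) = 0.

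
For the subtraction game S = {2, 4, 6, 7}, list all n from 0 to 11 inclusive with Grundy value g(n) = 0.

Compute g(0), g(1), … for moves {2, 4, 6, 7}:
g(0) = mex{} = 0
g(1) = mex{} = 0
g(2) = mex{0} = 1
g(3) = mex{0} = 1
g(4) = mex{0,1} = 2
g(5) = mex{0,1} = 2
g(6) = mex{0,1,2} = 3
g(7) = mex{0,1,2} = 3
g(8) = mex{0,1,2,3} = 4
g(9) = mex{1,2,3} = 0
g(10) = mex{1,2,3,4} = 0
g(11) = mex{0,2,3} = 1
The P-positions (g = 0) in 0..11 are 0, 1, 9, 10.

0, 1, 9, 10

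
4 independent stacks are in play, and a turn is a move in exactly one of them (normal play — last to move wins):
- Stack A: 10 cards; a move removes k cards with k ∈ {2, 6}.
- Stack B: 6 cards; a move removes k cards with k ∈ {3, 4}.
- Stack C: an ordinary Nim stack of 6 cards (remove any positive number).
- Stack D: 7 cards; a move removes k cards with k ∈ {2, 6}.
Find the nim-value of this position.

4

Build the Grundy sequence for stack A with g(k) = mex{g(k−s) : s ∈ {2, 6}, s ≤ k}:
k:     0  1  2  3  4  5  6  7  8  9 10
g(k):  0  0  1  1  0  0  1  1  0  0  1
So g(10) = 1.
Grundy values for stack B (subtraction set {3, 4}):
g(0) = mex{} = 0
g(1) = mex{} = 0
g(2) = mex{} = 0
g(3) = mex{0} = 1
g(4) = mex{0} = 1
g(5) = mex{0} = 1
g(6) = mex{0,1} = 2
So g(6) = 2.
Stack C is a plain Nim stack of size 6, so its Grundy value is 6.
Grundy values for stack D (subtraction set {2, 6}):
k:     0  1  2  3  4  5  6  7
g(k):  0  0  1  1  0  0  1  1
So g(7) = 1.
The value of a disjunctive sum is the nim-sum of the parts.
Combined value = 1 ⊕ 2 ⊕ 6 ⊕ 1 = 4.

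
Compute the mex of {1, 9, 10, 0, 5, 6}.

The values 0, 1 are all present; 2 is the first non-negative integer missing from the set.

2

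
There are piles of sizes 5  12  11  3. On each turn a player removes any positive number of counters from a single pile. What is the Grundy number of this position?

1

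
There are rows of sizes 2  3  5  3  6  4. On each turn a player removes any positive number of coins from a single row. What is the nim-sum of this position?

Compute the nim-sum pairwise:
2 ⊕ 3 = 1
1 ⊕ 5 = 4
4 ⊕ 3 = 7
7 ⊕ 6 = 1
1 ⊕ 4 = 5

5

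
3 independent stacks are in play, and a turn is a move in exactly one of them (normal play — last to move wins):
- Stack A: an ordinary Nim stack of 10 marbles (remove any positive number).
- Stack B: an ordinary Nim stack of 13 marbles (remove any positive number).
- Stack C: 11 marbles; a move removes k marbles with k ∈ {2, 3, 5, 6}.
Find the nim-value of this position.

6

Stack A is a plain Nim stack of size 10, so its Grundy value is 10.
Stack B is a plain Nim stack of size 13, so its Grundy value is 13.
Build the Grundy sequence for stack C with g(k) = mex{g(k−s) : s ∈ {2, 3, 5, 6}, s ≤ k}:
g(0) = mex{} = 0
g(1) = mex{} = 0
g(2) = mex{0} = 1
g(3) = mex{0} = 1
g(4) = mex{0,1} = 2
g(5) = mex{0,1} = 2
g(6) = mex{0,1,2} = 3
g(7) = mex{0,1,2} = 3
g(8) = mex{1,2,3} = 0
g(9) = mex{1,2,3} = 0
g(10) = mex{0,2,3} = 1
g(11) = mex{0,2,3} = 1
So g(11) = 1.
By the Sprague-Grundy theorem, the Grundy value of a sum of independent games is the XOR of the component values.
Combined value = 10 XOR 13 XOR 1 = 6.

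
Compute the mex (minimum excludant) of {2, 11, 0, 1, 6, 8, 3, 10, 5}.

The values 0, 1, 2, 3 are all present; 4 is the first non-negative integer missing from the set.

4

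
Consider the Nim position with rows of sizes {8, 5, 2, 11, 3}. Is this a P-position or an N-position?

N-position

Nim-sum: 8 ⊕ 5 ⊕ 2 ⊕ 11 ⊕ 3 = 7.
The nim-sum is 7 ≠ 0, so this is an N-position: the player to move can win.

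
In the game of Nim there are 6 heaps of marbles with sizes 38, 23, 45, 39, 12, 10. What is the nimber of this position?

61

Bitwise XOR of the heap sizes:
  100110  (38)
  010111  (23)
  101101  (45)
  100111  (39)
  001100  (12)
  001010  (10)
  ------
  111101  (61)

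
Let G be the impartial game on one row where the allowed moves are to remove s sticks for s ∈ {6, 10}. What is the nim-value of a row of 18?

0

Build the Grundy sequence with g(k) = mex{g(k−s) : s ∈ {6, 10}, s ≤ k}:
k:     0  1  2  3  4  5  6  7  8  9 10 11 12 13 14 15 16 17 18
g(k):  0  0  0  0  0  0  1  1  1  1  1  1  2  2  2  2  0  0  0
So g(18) = 0.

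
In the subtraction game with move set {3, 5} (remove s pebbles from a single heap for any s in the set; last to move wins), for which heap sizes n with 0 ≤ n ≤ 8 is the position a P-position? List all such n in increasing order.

0, 1, 2, 8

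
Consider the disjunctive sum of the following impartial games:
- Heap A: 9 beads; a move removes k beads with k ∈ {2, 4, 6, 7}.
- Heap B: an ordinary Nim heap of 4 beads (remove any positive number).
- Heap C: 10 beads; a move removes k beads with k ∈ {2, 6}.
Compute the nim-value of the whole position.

For heap A, compute g(0), g(1), … with moves {2, 4, 6, 7}:
g(0) = mex{} = 0
g(1) = mex{} = 0
g(2) = mex{0} = 1
g(3) = mex{0} = 1
g(4) = mex{0,1} = 2
g(5) = mex{0,1} = 2
g(6) = mex{0,1,2} = 3
g(7) = mex{0,1,2} = 3
g(8) = mex{0,1,2,3} = 4
g(9) = mex{1,2,3} = 0
So g(9) = 0.
Heap B is a plain Nim heap of size 4, so its Grundy value is 4.
Grundy values for heap C (subtraction set {2, 6}):
g(0) = mex{} = 0
g(1) = mex{} = 0
g(2) = mex{0} = 1
g(3) = mex{0} = 1
g(4) = mex{1} = 0
g(5) = mex{1} = 0
g(6) = mex{0} = 1
g(7) = mex{0} = 1
g(8) = mex{1} = 0
g(9) = mex{1} = 0
g(10) = mex{0} = 1
So g(10) = 1.
The value of a disjunctive sum is the nim-sum of the parts.
Combined value = 0 XOR 4 XOR 1 = 5.

5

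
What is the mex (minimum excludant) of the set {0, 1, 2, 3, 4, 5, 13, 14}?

6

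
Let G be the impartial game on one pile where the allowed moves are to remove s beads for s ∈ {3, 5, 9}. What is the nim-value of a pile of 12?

0

Build the Grundy sequence with g(k) = mex{g(k−s) : s ∈ {3, 5, 9}, s ≤ k}:
g(0) = mex{} = 0
g(1) = mex{} = 0
g(2) = mex{} = 0
g(3) = mex{0} = 1
g(4) = mex{0} = 1
g(5) = mex{0} = 1
g(6) = mex{0,1} = 2
g(7) = mex{0,1} = 2
g(8) = mex{1} = 0
g(9) = mex{0,1,2} = 3
g(10) = mex{0,1,2} = 3
g(11) = mex{0,2} = 1
g(12) = mex{1,2,3} = 0
So g(12) = 0.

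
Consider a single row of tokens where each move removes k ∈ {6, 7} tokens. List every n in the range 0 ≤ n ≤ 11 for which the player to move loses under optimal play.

0, 1, 2, 3, 4, 5

Build the Grundy sequence with g(k) = mex{g(k−s) : s ∈ {6, 7}, s ≤ k}:
g(0) = mex{} = 0
g(1) = mex{} = 0
g(2) = mex{} = 0
g(3) = mex{} = 0
g(4) = mex{} = 0
g(5) = mex{} = 0
g(6) = mex{0} = 1
g(7) = mex{0} = 1
g(8) = mex{0} = 1
g(9) = mex{0} = 1
g(10) = mex{0} = 1
g(11) = mex{0} = 1
The P-positions (g = 0) in 0..11 are 0, 1, 2, 3, 4, 5.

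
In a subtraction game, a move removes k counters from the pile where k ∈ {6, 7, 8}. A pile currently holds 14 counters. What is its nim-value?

0

Compute g(0), g(1), … for moves {6, 7, 8}:
k:     0  1  2  3  4  5  6  7  8  9 10 11 12 13 14
g(k):  0  0  0  0  0  0  1  1  1  1  1  1  2  2  0
So g(14) = 0.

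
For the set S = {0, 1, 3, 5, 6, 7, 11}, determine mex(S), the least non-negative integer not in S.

2

The values 0, 1 are all present; 2 is the first non-negative integer missing from the set.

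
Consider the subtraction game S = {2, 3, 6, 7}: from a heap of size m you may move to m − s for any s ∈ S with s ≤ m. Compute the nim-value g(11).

Build the Grundy sequence with g(k) = mex{g(k−s) : s ∈ {2, 3, 6, 7}, s ≤ k}:
g(0) = mex{} = 0
g(1) = mex{} = 0
g(2) = mex{0} = 1
g(3) = mex{0} = 1
g(4) = mex{0,1} = 2
g(5) = mex{1} = 0
g(6) = mex{0,1,2} = 3
g(7) = mex{0,2} = 1
g(8) = mex{0,1,3} = 2
g(9) = mex{1,3} = 0
g(10) = mex{1,2} = 0
g(11) = mex{0,2} = 1
So g(11) = 1.

1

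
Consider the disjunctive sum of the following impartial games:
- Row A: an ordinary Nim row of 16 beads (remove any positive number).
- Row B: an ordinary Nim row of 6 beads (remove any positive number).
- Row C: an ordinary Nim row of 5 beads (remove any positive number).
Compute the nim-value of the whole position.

19

Row A is a plain Nim row of size 16, so its Grundy value is 16.
Row B is a plain Nim row of size 6, so its Grundy value is 6.
Row C is a plain Nim row of size 5, so its Grundy value is 5.
The value of a disjunctive sum is the nim-sum of the parts.
Combined value = 16 ⊕ 6 ⊕ 5 = 19.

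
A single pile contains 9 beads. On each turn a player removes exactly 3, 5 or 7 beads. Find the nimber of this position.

3

Grundy values for subtraction set {3, 5, 7}:
k:     0  1  2  3  4  5  6  7  8  9
g(k):  0  0  0  1  1  1  2  2  2  3
So g(9) = 3.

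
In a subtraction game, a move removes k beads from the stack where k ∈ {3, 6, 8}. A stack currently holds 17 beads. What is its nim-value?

Compute g(0), g(1), … for moves {3, 6, 8}:
k:     0  1  2  3  4  5  6  7  8  9 10 11 12 13 14 15 16 17
g(k):  0  0  0  1  1  1  2  2  2  3  3  0  0  0  1  1  1  2
So g(17) = 2.

2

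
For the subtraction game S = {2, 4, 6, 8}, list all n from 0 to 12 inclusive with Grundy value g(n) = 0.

Build the Grundy sequence with g(k) = mex{g(k−s) : s ∈ {2, 4, 6, 8}, s ≤ k}:
k:     0  1  2  3  4  5  6  7  8  9 10 11 12
g(k):  0  0  1  1  2  2  3  3  4  4  0  0  1
The P-positions (g = 0) in 0..12 are 0, 1, 10, 11.

0, 1, 10, 11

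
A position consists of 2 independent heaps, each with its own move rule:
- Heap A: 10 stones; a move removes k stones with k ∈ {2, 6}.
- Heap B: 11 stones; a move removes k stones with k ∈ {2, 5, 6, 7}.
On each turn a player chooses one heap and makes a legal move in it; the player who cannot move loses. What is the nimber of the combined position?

2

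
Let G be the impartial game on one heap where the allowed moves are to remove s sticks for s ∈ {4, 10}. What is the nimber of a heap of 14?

Grundy values for subtraction set {4, 10}:
k:     0  1  2  3  4  5  6  7  8  9 10 11 12 13 14
g(k):  0  0  0  0  1  1  1  1  0  0  2  2  1  1  0
So g(14) = 0.

0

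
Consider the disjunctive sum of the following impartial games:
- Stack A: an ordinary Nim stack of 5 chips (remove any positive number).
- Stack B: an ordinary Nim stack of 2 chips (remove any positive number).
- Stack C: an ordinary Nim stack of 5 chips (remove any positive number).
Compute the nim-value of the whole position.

Stack A is a plain Nim stack of size 5, so its Grundy value is 5.
Stack B is a plain Nim stack of size 2, so its Grundy value is 2.
Stack C is a plain Nim stack of size 5, so its Grundy value is 5.
The value of a disjunctive sum is the nim-sum of the parts.
Combined value = 5 XOR 2 XOR 5 = 2.

2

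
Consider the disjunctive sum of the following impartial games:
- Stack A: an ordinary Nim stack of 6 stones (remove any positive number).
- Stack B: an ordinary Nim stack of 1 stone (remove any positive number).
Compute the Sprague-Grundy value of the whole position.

7

Stack A is a plain Nim stack of size 6, so its Grundy value is 6.
Stack B is a plain Nim stack of size 1, so its Grundy value is 1.
The value of a disjunctive sum is the nim-sum of the parts.
Combined value = 6 ⊕ 1 = 7.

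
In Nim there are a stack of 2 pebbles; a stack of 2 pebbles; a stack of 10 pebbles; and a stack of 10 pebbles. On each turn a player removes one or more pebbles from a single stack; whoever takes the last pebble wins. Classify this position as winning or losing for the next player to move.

Losing position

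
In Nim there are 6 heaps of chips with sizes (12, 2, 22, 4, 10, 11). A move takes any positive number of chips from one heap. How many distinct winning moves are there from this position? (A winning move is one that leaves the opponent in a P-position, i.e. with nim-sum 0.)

1

Nim-sum: 12 XOR 2 XOR 22 XOR 4 XOR 10 XOR 11 = 29.
The overall nim-sum is X = 29. A heap of size p has a winning move iff p XOR X < p (reduce it to p XOR X).
  12: 12 XOR 29 = 17 ≥ 12 — no move.
  2: 2 XOR 29 = 31 ≥ 2 — no move.
  22: 22 XOR 29 = 11 < 22 — winning move (to 11).
  4: 4 XOR 29 = 25 ≥ 4 — no move.
  10: 10 XOR 29 = 23 ≥ 10 — no move.
  11: 11 XOR 29 = 22 ≥ 11 — no move.
That gives 1 winning move.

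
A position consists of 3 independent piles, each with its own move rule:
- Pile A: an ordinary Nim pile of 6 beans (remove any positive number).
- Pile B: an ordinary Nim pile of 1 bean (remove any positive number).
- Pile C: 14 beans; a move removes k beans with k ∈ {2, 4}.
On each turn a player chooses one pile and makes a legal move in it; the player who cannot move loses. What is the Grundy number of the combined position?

6

Pile A is a plain Nim pile of size 6, so its Grundy value is 6.
Pile B is a plain Nim pile of size 1, so its Grundy value is 1.
For pile C, compute g(0), g(1), … with moves {2, 4}:
g(0) = mex{} = 0
g(1) = mex{} = 0
g(2) = mex{0} = 1
g(3) = mex{0} = 1
g(4) = mex{0,1} = 2
g(5) = mex{0,1} = 2
g(6) = mex{1,2} = 0
g(7) = mex{1,2} = 0
g(8) = mex{0,2} = 1
g(9) = mex{0,2} = 1
g(10) = mex{0,1} = 2
g(11) = mex{0,1} = 2
g(12) = mex{1,2} = 0
g(13) = mex{1,2} = 0
g(14) = mex{0,2} = 1
So g(14) = 1.
The value of a disjunctive sum is the nim-sum of the parts.
Combined value = 6 XOR 1 XOR 1 = 6.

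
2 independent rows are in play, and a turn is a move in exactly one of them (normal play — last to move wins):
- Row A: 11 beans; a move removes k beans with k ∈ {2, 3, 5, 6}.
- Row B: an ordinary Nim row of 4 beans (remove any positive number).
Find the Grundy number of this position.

Build the Grundy sequence for row A with g(k) = mex{g(k−s) : s ∈ {2, 3, 5, 6}, s ≤ k}:
g(0) = mex{} = 0
g(1) = mex{} = 0
g(2) = mex{0} = 1
g(3) = mex{0} = 1
g(4) = mex{0,1} = 2
g(5) = mex{0,1} = 2
g(6) = mex{0,1,2} = 3
g(7) = mex{0,1,2} = 3
g(8) = mex{1,2,3} = 0
g(9) = mex{1,2,3} = 0
g(10) = mex{0,2,3} = 1
g(11) = mex{0,2,3} = 1
So g(11) = 1.
Row B is a plain Nim row of size 4, so its Grundy value is 4.
The value of a disjunctive sum is the nim-sum of the parts.
Combined value = 1 ⊕ 4 = 5.

5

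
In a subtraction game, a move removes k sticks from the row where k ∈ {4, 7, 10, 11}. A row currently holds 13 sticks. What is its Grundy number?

3

Compute g(0), g(1), … for moves {4, 7, 10, 11}:
g(0) = mex{} = 0
g(1) = mex{} = 0
g(2) = mex{} = 0
g(3) = mex{} = 0
g(4) = mex{0} = 1
g(5) = mex{0} = 1
g(6) = mex{0} = 1
g(7) = mex{0} = 1
g(8) = mex{0,1} = 2
g(9) = mex{0,1} = 2
g(10) = mex{0,1} = 2
g(11) = mex{0,1} = 2
g(12) = mex{0,1,2} = 3
g(13) = mex{0,1,2} = 3
So g(13) = 3.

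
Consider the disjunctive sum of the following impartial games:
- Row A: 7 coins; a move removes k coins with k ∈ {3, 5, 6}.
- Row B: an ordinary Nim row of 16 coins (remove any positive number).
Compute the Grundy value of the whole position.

For row A, compute g(0), g(1), … with moves {3, 5, 6}:
g(0) = mex{} = 0
g(1) = mex{} = 0
g(2) = mex{} = 0
g(3) = mex{0} = 1
g(4) = mex{0} = 1
g(5) = mex{0} = 1
g(6) = mex{0,1} = 2
g(7) = mex{0,1} = 2
So g(7) = 2.
Row B is a plain Nim row of size 16, so its Grundy value is 16.
The value of a disjunctive sum is the nim-sum of the parts.
Combined value = 2 ⊕ 16 = 18.

18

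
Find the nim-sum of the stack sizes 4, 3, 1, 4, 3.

1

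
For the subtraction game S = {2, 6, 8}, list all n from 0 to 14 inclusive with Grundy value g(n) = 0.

0, 1, 4, 5, 14

Compute g(0), g(1), … for moves {2, 6, 8}:
g(0) = mex{} = 0
g(1) = mex{} = 0
g(2) = mex{0} = 1
g(3) = mex{0} = 1
g(4) = mex{1} = 0
g(5) = mex{1} = 0
g(6) = mex{0} = 1
g(7) = mex{0} = 1
g(8) = mex{0,1} = 2
g(9) = mex{0,1} = 2
g(10) = mex{0,1,2} = 3
g(11) = mex{0,1,2} = 3
g(12) = mex{0,1,3} = 2
g(13) = mex{0,1,3} = 2
g(14) = mex{1,2} = 0
The P-positions (g = 0) in 0..14 are 0, 1, 4, 5, 14.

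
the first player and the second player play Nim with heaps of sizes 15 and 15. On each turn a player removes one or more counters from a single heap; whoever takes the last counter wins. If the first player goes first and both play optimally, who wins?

the second player wins

Nim-sum: 15 ⊕ 15 = 0.
The nim-sum is 0, so this is a P-position: the player to move is in a losing position under optimal play; the first player is about to move from it and so loses — the second player wins.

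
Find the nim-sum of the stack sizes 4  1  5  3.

Nim-sum: 4 ⊕ 1 ⊕ 5 ⊕ 3 = 3.

3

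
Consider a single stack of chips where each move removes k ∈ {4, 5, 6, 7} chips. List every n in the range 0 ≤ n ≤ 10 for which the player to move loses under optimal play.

0, 1, 2, 3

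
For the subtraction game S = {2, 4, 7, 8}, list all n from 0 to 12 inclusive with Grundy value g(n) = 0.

0, 1, 6, 11, 12

Grundy values for subtraction set {2, 4, 7, 8}:
k:     0  1  2  3  4  5  6  7  8  9 10 11 12
g(k):  0  0  1  1  2  2  0  3  1  4  2  0  0
The P-positions (g = 0) in 0..12 are 0, 1, 6, 11, 12.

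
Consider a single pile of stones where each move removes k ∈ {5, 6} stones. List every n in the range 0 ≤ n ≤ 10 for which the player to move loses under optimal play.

0, 1, 2, 3, 4

Grundy values for subtraction set {5, 6}:
g(0) = mex{} = 0
g(1) = mex{} = 0
g(2) = mex{} = 0
g(3) = mex{} = 0
g(4) = mex{} = 0
g(5) = mex{0} = 1
g(6) = mex{0} = 1
g(7) = mex{0} = 1
g(8) = mex{0} = 1
g(9) = mex{0} = 1
g(10) = mex{0,1} = 2
The P-positions (g = 0) in 0..10 are 0, 1, 2, 3, 4.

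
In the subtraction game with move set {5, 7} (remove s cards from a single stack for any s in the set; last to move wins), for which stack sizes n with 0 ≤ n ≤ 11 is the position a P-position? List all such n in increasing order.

0, 1, 2, 3, 4

Build the Grundy sequence with g(k) = mex{g(k−s) : s ∈ {5, 7}, s ≤ k}:
k:     0  1  2  3  4  5  6  7  8  9 10 11
g(k):  0  0  0  0  0  1  1  1  1  1  2  2
The P-positions (g = 0) in 0..11 are 0, 1, 2, 3, 4.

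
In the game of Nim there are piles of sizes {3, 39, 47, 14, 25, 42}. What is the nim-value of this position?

Nim-sum: 3 ^ 39 ^ 47 ^ 14 ^ 25 ^ 42 = 54.

54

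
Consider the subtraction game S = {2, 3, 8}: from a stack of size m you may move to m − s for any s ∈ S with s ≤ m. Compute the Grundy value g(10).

0

Build the Grundy sequence with g(k) = mex{g(k−s) : s ∈ {2, 3, 8}, s ≤ k}:
g(0) = mex{} = 0
g(1) = mex{} = 0
g(2) = mex{0} = 1
g(3) = mex{0} = 1
g(4) = mex{0,1} = 2
g(5) = mex{1} = 0
g(6) = mex{1,2} = 0
g(7) = mex{0,2} = 1
g(8) = mex{0} = 1
g(9) = mex{0,1} = 2
g(10) = mex{1} = 0
So g(10) = 0.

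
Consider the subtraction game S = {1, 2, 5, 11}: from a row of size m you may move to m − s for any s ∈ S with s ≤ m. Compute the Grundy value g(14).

2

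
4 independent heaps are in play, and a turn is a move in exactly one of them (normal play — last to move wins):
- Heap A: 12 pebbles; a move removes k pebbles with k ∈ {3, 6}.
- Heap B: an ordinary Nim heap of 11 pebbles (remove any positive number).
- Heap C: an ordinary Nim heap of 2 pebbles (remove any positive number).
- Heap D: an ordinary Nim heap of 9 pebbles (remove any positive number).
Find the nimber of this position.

Build the Grundy sequence for heap A with g(k) = mex{g(k−s) : s ∈ {3, 6}, s ≤ k}:
g(0) = mex{} = 0
g(1) = mex{} = 0
g(2) = mex{} = 0
g(3) = mex{0} = 1
g(4) = mex{0} = 1
g(5) = mex{0} = 1
g(6) = mex{0,1} = 2
g(7) = mex{0,1} = 2
g(8) = mex{0,1} = 2
g(9) = mex{1,2} = 0
g(10) = mex{1,2} = 0
g(11) = mex{1,2} = 0
g(12) = mex{0,2} = 1
So g(12) = 1.
Heap B is a plain Nim heap of size 11, so its Grundy value is 11.
Heap C is a plain Nim heap of size 2, so its Grundy value is 2.
Heap D is a plain Nim heap of size 9, so its Grundy value is 9.
The value of a disjunctive sum is the nim-sum of the parts.
Combined value = 1 XOR 11 XOR 2 XOR 9 = 1.

1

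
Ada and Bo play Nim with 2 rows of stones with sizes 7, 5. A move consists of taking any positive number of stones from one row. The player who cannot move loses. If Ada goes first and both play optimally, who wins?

Ada wins

In binary:
  111  (7)
  101  (5)
  ---
  010  (2)
The nim-sum is 2 ≠ 0, so this is an N-position: the player to move can win; Ada has a winning move.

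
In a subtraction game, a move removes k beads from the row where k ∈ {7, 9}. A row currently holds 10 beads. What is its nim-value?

Build the Grundy sequence with g(k) = mex{g(k−s) : s ∈ {7, 9}, s ≤ k}:
k:     0  1  2  3  4  5  6  7  8  9 10
g(k):  0  0  0  0  0  0  0  1  1  1  1
So g(10) = 1.

1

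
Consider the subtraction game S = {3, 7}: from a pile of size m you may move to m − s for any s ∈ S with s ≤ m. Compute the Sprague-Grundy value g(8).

2

Build the Grundy sequence with g(k) = mex{g(k−s) : s ∈ {3, 7}, s ≤ k}:
g(0) = mex{} = 0
g(1) = mex{} = 0
g(2) = mex{} = 0
g(3) = mex{0} = 1
g(4) = mex{0} = 1
g(5) = mex{0} = 1
g(6) = mex{1} = 0
g(7) = mex{0,1} = 2
g(8) = mex{0,1} = 2
So g(8) = 2.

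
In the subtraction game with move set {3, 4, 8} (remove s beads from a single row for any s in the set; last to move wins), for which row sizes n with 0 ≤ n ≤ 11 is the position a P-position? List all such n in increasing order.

Grundy values for subtraction set {3, 4, 8}:
k:     0  1  2  3  4  5  6  7  8  9 10 11
g(k):  0  0  0  1  1  1  2  0  2  3  1  3
The P-positions (g = 0) in 0..11 are 0, 1, 2, 7.

0, 1, 2, 7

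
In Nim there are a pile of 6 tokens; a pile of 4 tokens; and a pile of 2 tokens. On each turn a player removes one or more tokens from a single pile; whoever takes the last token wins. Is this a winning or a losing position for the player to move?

Compute the nim-sum pairwise:
6 ^ 4 = 2
2 ^ 2 = 0
The nim-sum is 0, so this is a P-position: the player to move is in a losing position under optimal play.

Losing position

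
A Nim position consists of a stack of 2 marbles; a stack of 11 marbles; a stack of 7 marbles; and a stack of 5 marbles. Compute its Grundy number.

11

Nim-sum: 2 ^ 11 ^ 7 ^ 5 = 11.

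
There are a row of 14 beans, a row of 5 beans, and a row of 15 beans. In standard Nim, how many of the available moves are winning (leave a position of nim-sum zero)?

3

Nim-sum: 14 ⊕ 5 ⊕ 15 = 4.
The overall nim-sum is X = 4. A row of size p has a winning move iff p XOR X < p (reduce it to p XOR X).
  14: 14 XOR 4 = 10 < 14 — winning move (to 10).
  5: 5 XOR 4 = 1 < 5 — winning move (to 1).
  15: 15 XOR 4 = 11 < 15 — winning move (to 11).
That gives 3 winning moves.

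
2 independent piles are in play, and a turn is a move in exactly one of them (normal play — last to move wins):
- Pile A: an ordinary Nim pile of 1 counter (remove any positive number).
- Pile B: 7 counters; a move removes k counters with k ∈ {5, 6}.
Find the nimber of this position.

0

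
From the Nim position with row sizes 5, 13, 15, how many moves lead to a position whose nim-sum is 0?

3

Nim-sum: 5 ^ 13 ^ 15 = 7.
The overall nim-sum is X = 7. A row of size p has a winning move iff p XOR X < p (reduce it to p XOR X).
  5: 5 XOR 7 = 2 < 5 — winning move (to 2).
  13: 13 XOR 7 = 10 < 13 — winning move (to 10).
  15: 15 XOR 7 = 8 < 15 — winning move (to 8).
That gives 3 winning moves.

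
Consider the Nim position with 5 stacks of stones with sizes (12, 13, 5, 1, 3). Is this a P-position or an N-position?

N-position

Compute the nim-sum pairwise:
12 XOR 13 = 1
1 XOR 5 = 4
4 XOR 1 = 5
5 XOR 3 = 6
The nim-sum is 6 ≠ 0, so this is an N-position: the player to move can win.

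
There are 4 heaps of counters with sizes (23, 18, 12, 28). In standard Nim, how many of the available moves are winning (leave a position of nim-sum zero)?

Write each in binary and XOR column by column:
  10111  (23)
  10010  (18)
  01100  (12)
  11100  (28)
  -----
  10101  (21)
The overall nim-sum is X = 21. A heap of size p has a winning move iff p XOR X < p (reduce it to p XOR X).
  23: 23 XOR 21 = 2 < 23 — winning move (to 2).
  18: 18 XOR 21 = 7 < 18 — winning move (to 7).
  12: 12 XOR 21 = 25 ≥ 12 — no move.
  28: 28 XOR 21 = 9 < 28 — winning move (to 9).
That gives 3 winning moves.

3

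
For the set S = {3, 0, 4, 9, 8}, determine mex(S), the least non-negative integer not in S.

0 is in the set but 1 is not, so the mex is 1.

1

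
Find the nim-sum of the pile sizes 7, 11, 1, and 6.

Nim-sum: 7 XOR 11 XOR 1 XOR 6 = 11.

11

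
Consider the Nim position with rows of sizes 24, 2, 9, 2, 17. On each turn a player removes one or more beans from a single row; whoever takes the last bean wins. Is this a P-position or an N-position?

P-position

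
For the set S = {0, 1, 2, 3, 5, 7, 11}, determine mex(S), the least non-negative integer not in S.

4

The values 0, 1, 2, 3 are all present; 4 is the first non-negative integer missing from the set.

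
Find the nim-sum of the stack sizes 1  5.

Compute the nim-sum pairwise:
1 ^ 5 = 4

4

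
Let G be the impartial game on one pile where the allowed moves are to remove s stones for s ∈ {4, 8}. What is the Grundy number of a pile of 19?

Build the Grundy sequence with g(k) = mex{g(k−s) : s ∈ {4, 8}, s ≤ k}:
k:     0  1  2  3  4  5  6  7  8  9 10 11 12 13 14 15 16 17 18 19
g(k):  0  0  0  0  1  1  1  1  2  2  2  2  0  0  0  0  1  1  1  1
So g(19) = 1.

1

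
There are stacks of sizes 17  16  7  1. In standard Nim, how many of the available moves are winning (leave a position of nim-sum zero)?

Write each in binary and XOR column by column:
  10001  (17)
  10000  (16)
  00111  (7)
  00001  (1)
  -----
  00111  (7)
The overall nim-sum is X = 7. A stack of size p has a winning move iff p XOR X < p (reduce it to p XOR X).
  17: 17 XOR 7 = 22 ≥ 17 — no move.
  16: 16 XOR 7 = 23 ≥ 16 — no move.
  7: 7 XOR 7 = 0 < 7 — winning move (to 0).
  1: 1 XOR 7 = 6 ≥ 1 — no move.
That gives 1 winning move.

1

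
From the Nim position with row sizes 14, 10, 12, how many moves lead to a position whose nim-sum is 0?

3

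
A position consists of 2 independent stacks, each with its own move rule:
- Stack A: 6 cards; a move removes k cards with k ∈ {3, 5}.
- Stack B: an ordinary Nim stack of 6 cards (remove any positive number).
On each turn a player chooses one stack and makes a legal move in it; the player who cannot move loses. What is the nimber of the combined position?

For stack A, compute g(0), g(1), … with moves {3, 5}:
k:     0  1  2  3  4  5  6
g(k):  0  0  0  1  1  1  2
So g(6) = 2.
Stack B is a plain Nim stack of size 6, so its Grundy value is 6.
The value of a disjunctive sum is the nim-sum of the parts.
Combined value = 2 ⊕ 6 = 4.

4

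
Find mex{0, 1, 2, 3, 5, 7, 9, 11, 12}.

The values 0, 1, 2, 3 are all present; 4 is the first non-negative integer missing from the set.

4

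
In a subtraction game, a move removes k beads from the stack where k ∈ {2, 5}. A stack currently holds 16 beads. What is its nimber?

Grundy values for subtraction set {2, 5}:
k:     0  1  2  3  4  5  6  7  8  9 10 11 12 13 14 15 16
g(k):  0  0  1  1  0  2  1  0  0  1  1  0  2  1  0  0  1
So g(16) = 1.

1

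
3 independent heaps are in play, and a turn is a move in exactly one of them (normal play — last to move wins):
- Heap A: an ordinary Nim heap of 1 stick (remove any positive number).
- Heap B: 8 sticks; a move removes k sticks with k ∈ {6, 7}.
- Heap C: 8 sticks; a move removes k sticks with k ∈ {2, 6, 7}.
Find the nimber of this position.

2

Heap A is a plain Nim heap of size 1, so its Grundy value is 1.
For heap B, compute g(0), g(1), … with moves {6, 7}:
g(0) = mex{} = 0
g(1) = mex{} = 0
g(2) = mex{} = 0
g(3) = mex{} = 0
g(4) = mex{} = 0
g(5) = mex{} = 0
g(6) = mex{0} = 1
g(7) = mex{0} = 1
g(8) = mex{0} = 1
So g(8) = 1.
Build the Grundy sequence for heap C with g(k) = mex{g(k−s) : s ∈ {2, 6, 7}, s ≤ k}:
k:     0  1  2  3  4  5  6  7  8
g(k):  0  0  1  1  0  0  1  1  2
So g(8) = 2.
The value of a disjunctive sum is the nim-sum of the parts.
Combined value = 1 XOR 1 XOR 2 = 2.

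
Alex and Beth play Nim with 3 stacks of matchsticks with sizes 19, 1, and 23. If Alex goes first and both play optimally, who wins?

Nim-sum: 19 ^ 1 ^ 23 = 5.
The nim-sum is 5 ≠ 0, so this is an N-position: the player to move can win; Alex has a winning move.

Alex wins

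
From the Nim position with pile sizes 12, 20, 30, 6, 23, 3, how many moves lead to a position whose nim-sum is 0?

3

In binary:
  01100  (12)
  10100  (20)
  11110  (30)
  00110  (6)
  10111  (23)
  00011  (3)
  -----
  10100  (20)
The overall nim-sum is X = 20. A pile of size p has a winning move iff p XOR X < p (reduce it to p XOR X).
  12: 12 XOR 20 = 24 ≥ 12 — no move.
  20: 20 XOR 20 = 0 < 20 — winning move (to 0).
  30: 30 XOR 20 = 10 < 30 — winning move (to 10).
  6: 6 XOR 20 = 18 ≥ 6 — no move.
  23: 23 XOR 20 = 3 < 23 — winning move (to 3).
  3: 3 XOR 20 = 23 ≥ 3 — no move.
That gives 3 winning moves.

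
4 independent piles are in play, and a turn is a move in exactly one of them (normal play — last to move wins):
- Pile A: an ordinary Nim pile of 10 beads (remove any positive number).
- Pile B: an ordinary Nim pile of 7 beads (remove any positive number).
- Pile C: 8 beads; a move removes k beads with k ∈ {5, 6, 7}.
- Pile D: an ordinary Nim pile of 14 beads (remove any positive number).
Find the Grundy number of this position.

2

Pile A is a plain Nim pile of size 10, so its Grundy value is 10.
Pile B is a plain Nim pile of size 7, so its Grundy value is 7.
Grundy values for pile C (subtraction set {5, 6, 7}):
g(0) = mex{} = 0
g(1) = mex{} = 0
g(2) = mex{} = 0
g(3) = mex{} = 0
g(4) = mex{} = 0
g(5) = mex{0} = 1
g(6) = mex{0} = 1
g(7) = mex{0} = 1
g(8) = mex{0} = 1
So g(8) = 1.
Pile D is a plain Nim pile of size 14, so its Grundy value is 14.
The value of a disjunctive sum is the nim-sum of the parts.
Combined value = 10 XOR 7 XOR 1 XOR 14 = 2.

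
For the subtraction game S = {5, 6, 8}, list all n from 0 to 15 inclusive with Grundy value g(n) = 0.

Build the Grundy sequence with g(k) = mex{g(k−s) : s ∈ {5, 6, 8}, s ≤ k}:
k:     0  1  2  3  4  5  6  7  8  9 10 11 12 13 14 15
g(k):  0  0  0  0  0  1  1  1  1  1  2  2  2  0  0  0
The P-positions (g = 0) in 0..15 are 0, 1, 2, 3, 4, 13, 14, 15.

0, 1, 2, 3, 4, 13, 14, 15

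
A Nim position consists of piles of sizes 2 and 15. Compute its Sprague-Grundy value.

13

Compute the nim-sum pairwise:
2 XOR 15 = 13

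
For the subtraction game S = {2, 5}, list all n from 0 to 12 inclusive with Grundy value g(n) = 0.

0, 1, 4, 7, 8, 11

Compute g(0), g(1), … for moves {2, 5}:
g(0) = mex{} = 0
g(1) = mex{} = 0
g(2) = mex{0} = 1
g(3) = mex{0} = 1
g(4) = mex{1} = 0
g(5) = mex{0,1} = 2
g(6) = mex{0} = 1
g(7) = mex{1,2} = 0
g(8) = mex{1} = 0
g(9) = mex{0} = 1
g(10) = mex{0,2} = 1
g(11) = mex{1} = 0
g(12) = mex{0,1} = 2
The P-positions (g = 0) in 0..12 are 0, 1, 4, 7, 8, 11.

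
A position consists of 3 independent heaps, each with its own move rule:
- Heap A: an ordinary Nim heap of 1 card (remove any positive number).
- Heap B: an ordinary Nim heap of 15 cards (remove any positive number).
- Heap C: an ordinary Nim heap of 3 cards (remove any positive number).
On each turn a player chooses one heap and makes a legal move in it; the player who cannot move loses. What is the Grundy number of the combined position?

13

Heap A is a plain Nim heap of size 1, so its Grundy value is 1.
Heap B is a plain Nim heap of size 15, so its Grundy value is 15.
Heap C is a plain Nim heap of size 3, so its Grundy value is 3.
By the Sprague-Grundy theorem, the Grundy value of a sum of independent games is the XOR of the component values.
Combined value = 1 ⊕ 15 ⊕ 3 = 13.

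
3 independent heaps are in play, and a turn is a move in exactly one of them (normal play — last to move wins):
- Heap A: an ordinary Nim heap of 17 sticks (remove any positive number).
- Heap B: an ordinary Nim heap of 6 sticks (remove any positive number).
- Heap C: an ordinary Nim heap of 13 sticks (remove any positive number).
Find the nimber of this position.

26

Heap A is a plain Nim heap of size 17, so its Grundy value is 17.
Heap B is a plain Nim heap of size 6, so its Grundy value is 6.
Heap C is a plain Nim heap of size 13, so its Grundy value is 13.
The value of a disjunctive sum is the nim-sum of the parts.
Combined value = 17 XOR 6 XOR 13 = 26.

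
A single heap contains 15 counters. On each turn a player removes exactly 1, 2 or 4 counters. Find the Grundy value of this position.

0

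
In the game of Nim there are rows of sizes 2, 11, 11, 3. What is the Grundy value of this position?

1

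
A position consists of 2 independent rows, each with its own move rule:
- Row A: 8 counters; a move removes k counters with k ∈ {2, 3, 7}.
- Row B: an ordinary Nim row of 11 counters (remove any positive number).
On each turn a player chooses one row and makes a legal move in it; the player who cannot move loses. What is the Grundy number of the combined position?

10

For row A, compute g(0), g(1), … with moves {2, 3, 7}:
k:     0  1  2  3  4  5  6  7  8
g(k):  0  0  1  1  2  0  0  1  1
So g(8) = 1.
Row B is a plain Nim row of size 11, so its Grundy value is 11.
By the Sprague-Grundy theorem, the Grundy value of a sum of independent games is the XOR of the component values.
Combined value = 1 XOR 11 = 10.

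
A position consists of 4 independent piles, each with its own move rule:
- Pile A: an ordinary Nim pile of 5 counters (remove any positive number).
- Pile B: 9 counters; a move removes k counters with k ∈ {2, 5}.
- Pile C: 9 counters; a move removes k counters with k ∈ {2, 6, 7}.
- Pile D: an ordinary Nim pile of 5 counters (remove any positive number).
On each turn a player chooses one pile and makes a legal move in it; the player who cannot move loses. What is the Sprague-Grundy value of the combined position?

1

Pile A is a plain Nim pile of size 5, so its Grundy value is 5.
Grundy values for pile B (subtraction set {2, 5}):
k:     0  1  2  3  4  5  6  7  8  9
g(k):  0  0  1  1  0  2  1  0  0  1
So g(9) = 1.
For pile C, compute g(0), g(1), … with moves {2, 6, 7}:
g(0) = mex{} = 0
g(1) = mex{} = 0
g(2) = mex{0} = 1
g(3) = mex{0} = 1
g(4) = mex{1} = 0
g(5) = mex{1} = 0
g(6) = mex{0} = 1
g(7) = mex{0} = 1
g(8) = mex{0,1} = 2
g(9) = mex{1} = 0
So g(9) = 0.
Pile D is a plain Nim pile of size 5, so its Grundy value is 5.
By the Sprague-Grundy theorem, the Grundy value of a sum of independent games is the XOR of the component values.
Combined value = 5 XOR 1 XOR 0 XOR 5 = 1.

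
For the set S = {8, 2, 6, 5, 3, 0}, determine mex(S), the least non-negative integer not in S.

1

0 is in the set but 1 is not, so the mex is 1.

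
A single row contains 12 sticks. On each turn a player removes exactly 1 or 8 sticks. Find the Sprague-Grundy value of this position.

1

Grundy values for subtraction set {1, 8}:
g(0) = mex{} = 0
g(1) = mex{0} = 1
g(2) = mex{1} = 0
g(3) = mex{0} = 1
g(4) = mex{1} = 0
g(5) = mex{0} = 1
g(6) = mex{1} = 0
g(7) = mex{0} = 1
g(8) = mex{0,1} = 2
g(9) = mex{1,2} = 0
g(10) = mex{0} = 1
g(11) = mex{1} = 0
g(12) = mex{0} = 1
So g(12) = 1.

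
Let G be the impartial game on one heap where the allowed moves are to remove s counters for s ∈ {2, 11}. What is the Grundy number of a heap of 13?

0

Grundy values for subtraction set {2, 11}:
k:     0  1  2  3  4  5  6  7  8  9 10 11 12 13
g(k):  0  0  1  1  0  0  1  1  0  0  1  1  2  0
So g(13) = 0.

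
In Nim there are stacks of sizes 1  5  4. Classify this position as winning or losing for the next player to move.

Nim-sum: 1 ⊕ 5 ⊕ 4 = 0.
The nim-sum is 0, so this is a P-position: the player to move is in a losing position under optimal play.

Losing position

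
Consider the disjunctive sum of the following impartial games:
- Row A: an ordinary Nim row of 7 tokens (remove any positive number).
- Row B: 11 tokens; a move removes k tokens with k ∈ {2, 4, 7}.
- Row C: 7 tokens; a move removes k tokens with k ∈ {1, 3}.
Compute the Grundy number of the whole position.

7

Row A is a plain Nim row of size 7, so its Grundy value is 7.
For row B, compute g(0), g(1), … with moves {2, 4, 7}:
g(0) = mex{} = 0
g(1) = mex{} = 0
g(2) = mex{0} = 1
g(3) = mex{0} = 1
g(4) = mex{0,1} = 2
g(5) = mex{0,1} = 2
g(6) = mex{1,2} = 0
g(7) = mex{0,1,2} = 3
g(8) = mex{0,2} = 1
g(9) = mex{1,2,3} = 0
g(10) = mex{0,1} = 2
g(11) = mex{0,2,3} = 1
So g(11) = 1.
Grundy values for row C (subtraction set {1, 3}):
k:     0  1  2  3  4  5  6  7
g(k):  0  1  0  1  0  1  0  1
So g(7) = 1.
The value of a disjunctive sum is the nim-sum of the parts.
Combined value = 7 ⊕ 1 ⊕ 1 = 7.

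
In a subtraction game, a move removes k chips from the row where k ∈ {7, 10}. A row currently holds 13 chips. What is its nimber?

Grundy values for subtraction set {7, 10}:
k:     0  1  2  3  4  5  6  7  8  9 10 11 12 13
g(k):  0  0  0  0  0  0  0  1  1  1  1  1  1  1
So g(13) = 1.

1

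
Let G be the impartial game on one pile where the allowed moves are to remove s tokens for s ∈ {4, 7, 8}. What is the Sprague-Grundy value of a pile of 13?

0

Grundy values for subtraction set {4, 7, 8}:
g(0) = mex{} = 0
g(1) = mex{} = 0
g(2) = mex{} = 0
g(3) = mex{} = 0
g(4) = mex{0} = 1
g(5) = mex{0} = 1
g(6) = mex{0} = 1
g(7) = mex{0} = 1
g(8) = mex{0,1} = 2
g(9) = mex{0,1} = 2
g(10) = mex{0,1} = 2
g(11) = mex{0,1} = 2
g(12) = mex{1,2} = 0
g(13) = mex{1,2} = 0
So g(13) = 0.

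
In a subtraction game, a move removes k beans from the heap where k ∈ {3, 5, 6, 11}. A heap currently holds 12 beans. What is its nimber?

1

Build the Grundy sequence with g(k) = mex{g(k−s) : s ∈ {3, 5, 6, 11}, s ≤ k}:
k:     0  1  2  3  4  5  6  7  8  9 10 11 12
g(k):  0  0  0  1  1  1  2  2  2  0  0  3  1
So g(12) = 1.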